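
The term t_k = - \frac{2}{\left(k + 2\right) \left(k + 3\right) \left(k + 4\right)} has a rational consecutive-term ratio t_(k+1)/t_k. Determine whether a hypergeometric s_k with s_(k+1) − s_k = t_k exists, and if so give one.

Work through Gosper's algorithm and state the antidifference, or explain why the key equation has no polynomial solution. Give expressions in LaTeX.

Compute t_(k+1)/t_k: get (k + 2)/(k + 5).
So A=k + 2 and B=k + 5, with C=1.
Solve (k + 2)·f(k+1) − (k + 4)·f(k) = 1.
Degrees (1,1,0) ⇒ d ≤ 2.
Solve for f: f(k) = k*(k + 5)/12 (degree 2 ≤ 2).
Then R = B(k−1)f/C = k*(k + 4)*(k + 5)/12, so s_k = R(k)·t_k = k*(-k - 5)/(6*(k + 2)*(k + 3)).
s_(k+1) − s_k = -2/(k**3 + 9*k**2 + 26*k + 24) = t_k.

s_k = \frac{k \left(- k - 5\right)}{6 \left(k + 2\right) \left(k + 3\right)}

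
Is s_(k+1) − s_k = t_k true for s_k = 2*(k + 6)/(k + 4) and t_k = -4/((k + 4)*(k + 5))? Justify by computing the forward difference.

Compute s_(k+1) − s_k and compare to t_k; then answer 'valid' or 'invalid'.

Valid: the claim telescopes to t_k.

s_(k+1) = 2*(k + 7)/(k + 5)
s_(k+1) − s_k = -4/(k**2 + 9*k + 20)
(s_(k+1) − s_k) − t_k = 0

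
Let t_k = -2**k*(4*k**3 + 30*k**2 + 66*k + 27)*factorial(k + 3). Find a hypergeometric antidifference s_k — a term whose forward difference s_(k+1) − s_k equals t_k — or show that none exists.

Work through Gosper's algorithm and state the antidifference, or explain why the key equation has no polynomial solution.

s_k = -2**k*(2*k**2 + 4*k - 3)*factorial(k + 3)

Compute t_(k+1)/t_k: get 2*(4*k**4 + 58*k**3 + 306*k**2 + 679*k + 508)/(4*k**3 + 30*k**2 + 66*k + 27).
Factor: A=2*k + 8; B=1; C=k**3 + 15*k**2/2 + 33*k/2 + 27/4.
Set up (2*k + 8)·f(k+1) − (1)·f(k) − (k**3 + 15*k**2/2 + 33*k/2 + 27/4) = 0.
deg f ≤ 2 (via 1,0,3).
Coefficient equations give f(k) = (2*k**2 + 4*k - 3)/4.
Then R = B(k−1)f/C = (2*k**2 + 4*k - 3)/(4*k**3 + 30*k**2 + 66*k + 27), so s_k = R(k)·t_k = -2**k*(2*k**2 + 4*k - 3)*factorial(k + 3).
s_(k+1) − s_k = -2**k*(4*k**3 + 30*k**2 + 66*k + 27)*factorial(k + 3) = t_k.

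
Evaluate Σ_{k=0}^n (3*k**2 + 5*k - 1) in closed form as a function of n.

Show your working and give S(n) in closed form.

S(n) = n**3 + 4*n**2 + 2*n - 1

r(k) = (3*k**2 + 11*k + 7)/(3*k**2 + 5*k - 1) after simplifying.
Factor: A=1; B=1; C=k**2 + 5*k/3 - 1/3.
Need (1)·f(k+1) − (1)·f(k) = k**2 + 5*k/3 - 1/3.
Degrees (0,0,2) ⇒ d ≤ 3.
A polynomial solution: f(k) = k*(k**2 + k - 3)/3.
So s_k = (B(k−1)f/C)·t_k = (k*(k**2 + k - 3)/(3*k**2 + 5*k - 1))·t_k = k*(k**2 + k - 3).
Check: Δs_k = 3*k**2 + 5*k - 1. ✓
Evaluate: s_(n+1) = n**3 + 4*n**2 + 2*n - 1; subtract s_(0) = 0 ⇒ S(n) = n**3 + 4*n**2 + 2*n - 1.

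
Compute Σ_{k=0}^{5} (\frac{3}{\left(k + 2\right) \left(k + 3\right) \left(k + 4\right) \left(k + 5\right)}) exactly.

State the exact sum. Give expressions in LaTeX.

Σ = 29/720

The ratio is (k + 2)/(k + 6).
Take A(k)=k + 2, B(k)=k + 6, C(k)=1.
f must satisfy (k + 2)·f(k+1) − (k + 5)·f(k) = 1.
From deg A=1, deg B=1, deg C=0: d=3.
Match coefficients ⇒ f(k) = k*(k**2 + 9*k + 26)/72.
So s_k = (B(k−1)f/C)·t_k = (k*(k + 5)*(k**2 + 9*k + 26)/72)·t_k = k*(k**2 + 9*k + 26)/(24*(k + 2)*(k + 3)*(k + 4)).
Δs = 3/(k**4 + 14*k**3 + 71*k**2 + 154*k + 120), as required.
Telescoping: Σ = s_(6) − s_(0) = 29/720 − (0) = 29/720.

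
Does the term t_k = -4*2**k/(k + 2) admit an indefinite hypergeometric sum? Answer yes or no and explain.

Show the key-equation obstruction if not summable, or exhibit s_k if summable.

No. Not Gosper-summable.

r(k) = 2*(k + 2)/(k + 3) after simplifying.
Take A(k)=2*k + 4, B(k)=k + 3, C(k)=1.
Set up (2*k + 4)·f(k+1) − (k + 2)·f(k) − (1) = 0.
Degrees (1,1,0) ⇒ d ≤ -1.
Negative degree bound (-1): no f exists, t_k not Gosper-summable.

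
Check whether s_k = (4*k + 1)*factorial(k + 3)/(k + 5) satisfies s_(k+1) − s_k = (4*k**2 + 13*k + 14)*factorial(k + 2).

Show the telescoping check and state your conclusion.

s_(k+1) = (4*k + 5)*factorial(k + 4)/(k + 6)
s_(k+1) − s_k = (4*k**3 + 37*k**2 + 100*k + 94)*factorial(k + 3)/((k + 5)*(k + 6))
(s_(k+1) − s_k) − t_k = -2*(4*k**3 + 33*k**2 + 75*k + 69)*factorial(k + 2)/((k + 5)*(k + 6))

Invalid: residual -2*(4*k**3 + 33*k**2 + 75*k + 69)*factorial(k + 2)/((k + 5)*(k + 6)) ≠ 0.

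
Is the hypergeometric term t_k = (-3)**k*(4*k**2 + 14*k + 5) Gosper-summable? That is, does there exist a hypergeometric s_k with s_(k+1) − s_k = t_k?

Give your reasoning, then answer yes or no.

Yes. s_k = (-3)**k*(-k**2 - 2*k + 1).

r(k) = 3*(-4*k**2 - 22*k - 23)/(4*k**2 + 14*k + 5) after simplifying.
Factor: A=-3; B=1; C=k**2 + 7*k/2 + 5/4.
Key eq: (-3)·f(k+1) = (1)·f(k) + (k**2 + 7*k/2 + 5/4).
Bound: deg f ≤ 2.
Coefficient equations give f(k) = -(k**2 + 2*k - 1)/4.
R(k) = B(k−1)·f(k)/C(k) = -(k**2 + 2*k - 1)/(4*k**2 + 14*k + 5); s_k = R·t_k = (-3)**k*(-k**2 - 2*k + 1).
s_(k+1) − s_k = (-3)**k*(4*k**2 + 14*k + 5) = t_k.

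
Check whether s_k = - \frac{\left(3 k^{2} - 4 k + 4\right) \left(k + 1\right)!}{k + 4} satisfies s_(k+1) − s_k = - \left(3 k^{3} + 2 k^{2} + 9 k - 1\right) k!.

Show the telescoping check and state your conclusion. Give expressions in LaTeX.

s_(k+1) = -(3*k**2 + 2*k + 3)*factorial(k + 2)/(k + 5)
s_(k+1) − s_k = -(3*k**4 + 17*k**3 + 28*k**2 + 50*k + 4)*factorial(k + 1)/((k + 4)*(k + 5))
(s_(k+1) − s_k) − t_k = 3*(3*k**4 + 14*k**3 + 14*k**2 + 39*k - 8)*factorial(k)/((k + 4)*(k + 5))

Invalid: residual \frac{3 \left(3 k^{4} + 14 k^{3} + 14 k^{2} + 39 k - 8\right) k!}{\left(k + 4\right) \left(k + 5\right)} ≠ 0.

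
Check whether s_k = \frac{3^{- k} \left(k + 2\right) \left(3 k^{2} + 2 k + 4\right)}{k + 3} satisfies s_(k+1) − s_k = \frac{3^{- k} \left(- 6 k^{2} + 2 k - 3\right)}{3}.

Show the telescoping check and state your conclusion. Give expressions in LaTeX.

Invalid: residual \frac{3^{- k} \left(6 k^{3} + 25 k^{2} + 3 k + 21\right)}{3 \left(k^{2} + 7 k + 12\right)} ≠ 0.

s_(k+1) = (k + 3)*(2*k + 3*(k + 1)**2 + 6)/(3*3**k*(k + 4))
s_(k+1) − s_k = (-6*k**4 - 34*k**3 - 36*k**2 + 6*k - 15)/(3*3**k*(k**2 + 7*k + 12))
(s_(k+1) − s_k) − t_k = (6*k**3 + 25*k**2 + 3*k + 21)/(3*3**k*(k**2 + 7*k + 12))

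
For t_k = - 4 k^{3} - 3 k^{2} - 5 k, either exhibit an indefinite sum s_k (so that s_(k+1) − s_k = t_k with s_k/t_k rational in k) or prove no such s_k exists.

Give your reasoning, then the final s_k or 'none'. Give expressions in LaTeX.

Ratio r(k) = (4*k**3 + 15*k**2 + 23*k + 12)/(k*(4*k**2 + 3*k + 5)).
A = 1, B = 1, C = k**3 + 3*k**2/4 + 5*k/4.
Set up (1)·f(k+1) − (1)·f(k) − (k**3 + 3*k**2/4 + 5*k/4) = 0.
Bound: deg f ≤ 4.
A polynomial solution: f(k) = k*(k - 1)*(k**2 + 2)/4.
Certificate R = B(k−1)f/C = (k - 1)*(k**2 + 2)/(4*k**2 + 3*k + 5) gives s_k = k*(-k**3 + k**2 - 2*k + 2).
s_(k+1) − s_k = k*(-4*k**2 - 3*k - 5) = t_k.

s_k = k \left(- k^{3} + k^{2} - 2 k + 2\right)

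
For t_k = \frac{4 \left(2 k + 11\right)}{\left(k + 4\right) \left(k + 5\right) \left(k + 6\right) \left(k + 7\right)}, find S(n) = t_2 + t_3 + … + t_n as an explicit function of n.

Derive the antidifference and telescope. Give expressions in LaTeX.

S(n) = \frac{n^{2} + 12 n - 13}{12 \left(n^{2} + 12 n + 35\right)}

Step 1: r(k) = (k + 4)*(2*k + 13)/((k + 8)*(2*k + 11)).
A = k + 4, B = k + 8, C = k + 11/2.
Solve (k + 4)·f(k+1) − (k + 7)·f(k) = k + 11/2.
Bound: deg f ≤ 3.
Match coefficients ⇒ f(k) = k*(k + 5)*(k + 10)/48.
R(k) = B(k−1)·f(k)/C(k) = k*(k + 5)*(k + 7)*(k + 10)/(24*(2*k + 11)); s_k = R·t_k = k*(k + 10)/(6*(k**2 + 10*k + 24)).
s_(k+1) − s_k = 4*(2*k + 11)/(k**4 + 22*k**3 + 179*k**2 + 638*k + 840) = t_k.
Telescope: S(n) = s_(n+1) − s_(2) = (n**2 + 12*n + 11)/(6*(n**2 + 12*n + 35)) − (1/12) = (n**2 + 12*n - 13)/(12*(n**2 + 12*n + 35)).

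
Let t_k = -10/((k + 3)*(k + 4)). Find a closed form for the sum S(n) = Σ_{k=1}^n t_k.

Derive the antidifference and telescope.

S(n) = -5*n/(2*n + 8)

Ratio r(k) = (k + 3)/(k + 5).
So A=k + 3 and B=k + 5, with C=1.
Solve (k + 3)·f(k+1) − (k + 4)·f(k) = 1.
d = 1 from the (1,1,0) case.
Solving with deg f ≤ 1: f(k) = k/3.
Certificate R = B(k−1)f/C = k*(k + 4)/3 gives s_k = -10*k/(3*k + 9).
Δs = -10/(k**2 + 7*k + 12), as required.
s_(n+1) = 10*(-n - 1)/(3*(n + 4)) and s_(1) = -5/6, so S(n) = -5*n/(2*n + 8).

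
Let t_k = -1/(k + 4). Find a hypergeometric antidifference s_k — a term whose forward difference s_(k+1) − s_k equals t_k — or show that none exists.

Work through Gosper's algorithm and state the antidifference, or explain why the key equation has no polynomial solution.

Step 1: r(k) = (k + 4)/(k + 5).
Normal form (A,B,C) = (k + 4, k + 5, 1).
Key eq: (k + 4)·f(k+1) = (k + 4)·f(k) + (1).
From deg A=1, deg B=1, deg C=0: d=0.
Generic f = c0 gives residual -1; -1 = 0 cannot hold, so t_k is not Gosper-summable.

no hypergeometric antidifference exists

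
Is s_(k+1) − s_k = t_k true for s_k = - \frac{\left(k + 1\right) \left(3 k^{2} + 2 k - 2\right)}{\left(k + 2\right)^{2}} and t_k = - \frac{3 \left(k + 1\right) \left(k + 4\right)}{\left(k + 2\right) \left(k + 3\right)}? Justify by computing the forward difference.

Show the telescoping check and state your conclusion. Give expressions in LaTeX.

Invalid: residual \frac{2 \left(5 k^{2} + 19 k + 15\right)}{k^{4} + 10 k^{3} + 37 k^{2} + 60 k + 36} ≠ 0.

s_(k+1) = -(k + 2)*(2*k + 3*(k + 1)**2)/(k + 3)**2
s_(k+1) − s_k = (-3*k**4 - 30*k**3 - 95*k**2 - 112*k - 42)/(k**4 + 10*k**3 + 37*k**2 + 60*k + 36)
(s_(k+1) − s_k) − t_k = 2*(5*k**2 + 19*k + 15)/(k**4 + 10*k**3 + 37*k**2 + 60*k + 36)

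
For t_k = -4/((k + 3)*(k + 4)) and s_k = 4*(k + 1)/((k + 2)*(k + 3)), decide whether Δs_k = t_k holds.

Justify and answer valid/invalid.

s_(k+1) = 4*(k + 2)/((k + 3)*(k + 4))
s_(k+1) − s_k = -4*k/(k**3 + 9*k**2 + 26*k + 24)
(s_(k+1) − s_k) − t_k = 8/(k**3 + 9*k**2 + 26*k + 24)

Invalid: residual 8/(k**3 + 9*k**2 + 26*k + 24) ≠ 0.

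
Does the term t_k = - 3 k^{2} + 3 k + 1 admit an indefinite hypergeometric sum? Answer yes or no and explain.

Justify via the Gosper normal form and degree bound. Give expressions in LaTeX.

The ratio is (3*k**2 + 3*k - 1)/(3*k**2 - 3*k - 1).
A = 1, B = 1, C = k**2 - k - 1/3.
Set up (1)·f(k+1) − (1)·f(k) − (k**2 - k - 1/3) = 0.
d = 3 from the (0,0,2) case.
A polynomial solution: f(k) = k*(k**2 - 3*k + 1)/3.
R(k) = B(k−1)·f(k)/C(k) = k*(k**2 - 3*k + 1)/(3*k**2 - 3*k - 1); s_k = R·t_k = k*(-k**2 + 3*k - 1).
Δs = -3*k**2 + 3*k + 1, as required.

Yes. s_k = k \left(- k^{2} + 3 k - 1\right).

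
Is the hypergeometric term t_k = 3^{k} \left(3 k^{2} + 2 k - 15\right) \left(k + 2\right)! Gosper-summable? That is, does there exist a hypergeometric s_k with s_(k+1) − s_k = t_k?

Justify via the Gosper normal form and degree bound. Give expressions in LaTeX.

Yes. s_k = 3^{k} \left(k - 3\right) \left(k + 2\right)!.

t_(k+1)/t_k = 3*(3*k**3 + 17*k**2 + 14*k - 30)/(3*k**2 + 2*k - 15).
So A=3*k + 9 and B=1, with C=k**2 + 2*k/3 - 5.
Solve (3*k + 9)·f(k+1) − (1)·f(k) = k**2 + 2*k/3 - 5.
deg f ≤ 1 (via 1,0,2).
Solving with deg f ≤ 1: f(k) = (k - 3)/3.
Certificate R = B(k−1)f/C = (k - 3)/(3*k**2 + 2*k - 15) gives s_k = 3**k*(k - 3)*factorial(k + 2).
Verify: 3**k*(3*k**2 + 2*k - 15)*factorial(k + 2) matches t_k.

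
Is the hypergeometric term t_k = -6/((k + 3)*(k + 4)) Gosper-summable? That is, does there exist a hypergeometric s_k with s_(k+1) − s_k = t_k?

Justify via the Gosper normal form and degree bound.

Yes. s_k = -2*k/(k + 3).

The ratio is (k + 3)/(k + 5).
A = k + 3, B = k + 5, C = 1.
f must satisfy (k + 3)·f(k+1) − (k + 4)·f(k) = 1.
Degrees (1,1,0) ⇒ d ≤ 1.
A polynomial solution: f(k) = k/3.
Then R = B(k−1)f/C = k*(k + 4)/3, so s_k = R(k)·t_k = -2*k/(k + 3).
Verify: -6/(k**2 + 7*k + 12) matches t_k.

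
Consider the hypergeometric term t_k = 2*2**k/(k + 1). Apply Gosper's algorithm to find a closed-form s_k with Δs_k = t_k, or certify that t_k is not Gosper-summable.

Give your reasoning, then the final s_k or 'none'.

t_(k+1)/t_k = 2*(k + 1)/(k + 2).
So A=2*k + 2 and B=k + 2, with C=1.
Set up (2*k + 2)·f(k+1) − (k + 1)·f(k) − (1) = 0.
d = -1 from the (1,1,0) case.
Negative degree bound (-1): no f exists, t_k not Gosper-summable.

none — t_k is not Gosper-summable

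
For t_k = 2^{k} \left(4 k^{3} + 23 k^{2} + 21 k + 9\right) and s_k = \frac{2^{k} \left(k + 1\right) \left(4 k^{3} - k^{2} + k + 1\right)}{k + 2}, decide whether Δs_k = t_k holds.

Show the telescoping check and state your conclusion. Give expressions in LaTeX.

s_(k+1) = 2**(k + 1)*(k + 2)*(k + 4*(k + 1)**3 - (k + 1)**2 + 2)/(k + 3)
s_(k+1) − s_k = 2**k*(4*k**5 + 39*k**4 + 133*k**3 + 184*k**2 + 121*k + 37)/(k**2 + 5*k + 6)
(s_(k+1) − s_k) − t_k = 2**k*(-4*k**4 - 27*k**3 - 68*k**2 - 50*k - 17)/(k**2 + 5*k + 6)

Invalid: residual \frac{2^{k} \left(- 4 k^{4} - 27 k^{3} - 68 k^{2} - 50 k - 17\right)}{k^{2} + 5 k + 6} ≠ 0.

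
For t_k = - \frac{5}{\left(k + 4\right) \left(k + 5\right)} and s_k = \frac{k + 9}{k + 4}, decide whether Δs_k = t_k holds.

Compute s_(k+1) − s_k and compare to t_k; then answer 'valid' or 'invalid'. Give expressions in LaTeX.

s_(k+1) = (k + 10)/(k + 5)
s_(k+1) − s_k = -5/(k**2 + 9*k + 20)
(s_(k+1) − s_k) − t_k = 0

valid; difference matches t_k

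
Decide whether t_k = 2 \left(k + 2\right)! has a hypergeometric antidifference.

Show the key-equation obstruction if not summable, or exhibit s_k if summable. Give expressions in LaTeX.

Ratio r(k) = k + 3.
Normal form (A,B,C) = (k + 3, 1, 1).
f must satisfy (k + 3)·f(k+1) − (1)·f(k) = 1.
From deg A=1, deg B=0, deg C=0: d=-1.
deg f ≤ -1 is impossible — no certificate.

No. Not Gosper-summable.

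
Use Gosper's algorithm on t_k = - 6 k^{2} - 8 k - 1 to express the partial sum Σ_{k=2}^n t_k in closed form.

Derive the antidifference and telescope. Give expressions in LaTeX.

Step 1: r(k) = (6*k**2 + 20*k + 15)/(6*k**2 + 8*k + 1).
A = 1, B = 1, C = k**2 + 4*k/3 + 1/6.
Solve (1)·f(k+1) − (1)·f(k) = k**2 + 4*k/3 + 1/6.
deg f ≤ 3 (via 0,0,2).
Solve for f: f(k) = k*(2*k**2 + k - 2)/6 (degree 3 ≤ 3).
So s_k = (B(k−1)f/C)·t_k = (k*(2*k**2 + k - 2)/(6*k**2 + 8*k + 1))·t_k = k*(-2*k**2 - k + 2).
Check: Δs_k = -6*k**2 - 8*k - 1. ✓
s_(n+1) = -2*n**3 - 7*n**2 - 6*n - 1 and s_(2) = -16, so S(n) = -2*n**3 - 7*n**2 - 6*n + 15.

S(n) = - 2 n^{3} - 7 n^{2} - 6 n + 15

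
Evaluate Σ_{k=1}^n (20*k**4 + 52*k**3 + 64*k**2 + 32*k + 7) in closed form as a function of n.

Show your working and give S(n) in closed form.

S(n) = n*(4*n**4 + 23*n**3 + 54*n**2 + 61*n + 33)

The ratio is (20*k**4 + 132*k**3 + 340*k**2 + 396*k + 175)/(20*k**4 + 52*k**3 + 64*k**2 + 32*k + 7).
Gosper form: A/B · C(k+1)/C(k) with A=1, B=1, C=k**4 + 13*k**3/5 + 16*k**2/5 + 8*k/5 + 7/20.
f must satisfy (1)·f(k+1) − (1)·f(k) = k**4 + 13*k**3/5 + 16*k**2/5 + 8*k/5 + 7/20.
Degrees (0,0,4) ⇒ d ≤ 5.
Solve for f: f(k) = k*(4*k**4 + 3*k**3 + 2*k**2 - 3*k + 1)/20 (degree 5 ≤ 5).
So s_k = (B(k−1)f/C)·t_k = (k*(4*k**4 + 3*k**3 + 2*k**2 - 3*k + 1)/(20*k**4 + 52*k**3 + 64*k**2 + 32*k + 7))·t_k = k*(4*k**4 + 3*k**3 + 2*k**2 - 3*k + 1).
s_(k+1) − s_k = 20*k**4 + 52*k**3 + 64*k**2 + 32*k + 7 = t_k.
Σ_(k=1)^n t_k = s_(n+1) − s_(1) = (4*n**5 + 23*n**4 + 54*n**3 + 61*n**2 + 33*n + 7) − (7), i.e. n*(4*n**4 + 23*n**3 + 54*n**2 + 61*n + 33).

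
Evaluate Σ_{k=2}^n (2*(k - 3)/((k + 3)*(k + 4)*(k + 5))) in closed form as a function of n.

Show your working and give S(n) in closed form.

The ratio is (k - 2)*(k + 3)/((k - 3)*(k + 6)).
A = k + 3, B = k + 6, C = k - 3.
Key eq: (k + 3)·f(k+1) = (k + 5)·f(k) + (k - 3).
Degrees (1,1,1) ⇒ d ≤ 2.
Solve for f: f(k) = -k (degree 1 ≤ 2).
Then R = B(k−1)f/C = -k*(k + 5)/(k - 3), so s_k = R(k)·t_k = -2*k/((k + 3)*(k + 4)).
s_(k+1) − s_k = 2*(k - 3)/(k**3 + 12*k**2 + 47*k + 60) = t_k.
Telescope: S(n) = s_(n+1) − s_(2) = 2*(-n - 1)/(n**2 + 9*n + 20) − (-2/15) = 2*(n**2 - 6*n + 5)/(15*(n**2 + 9*n + 20)).

S(n) = 2*(n**2 - 6*n + 5)/(15*(n**2 + 9*n + 20))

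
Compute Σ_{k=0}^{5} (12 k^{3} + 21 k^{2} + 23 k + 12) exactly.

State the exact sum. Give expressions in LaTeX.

Σ = 4272

t_(k+1)/t_k = (12*k**3 + 57*k**2 + 101*k + 68)/(12*k**3 + 21*k**2 + 23*k + 12).
Gosper form: A/B · C(k+1)/C(k) with A=1, B=1, C=k**3 + 7*k**2/4 + 23*k/12 + 1.
Set up (1)·f(k+1) − (1)·f(k) − (k**3 + 7*k**2/4 + 23*k/12 + 1) = 0.
Bound: deg f ≤ 4.
Coefficient equations give f(k) = k*(3*k**3 + k**2 + 4*k + 4)/12.
Certificate R = B(k−1)f/C = k*(3*k**3 + k**2 + 4*k + 4)/(12*k**3 + 21*k**2 + 23*k + 12) gives s_k = k*(3*k**3 + k**2 + 4*k + 4).
Verify: 12*k**3 + 21*k**2 + 23*k + 12 matches t_k.
Σ_(k=0)^(5) t_k = s_(6) − s_(0) = 4272 − (0) = 4272.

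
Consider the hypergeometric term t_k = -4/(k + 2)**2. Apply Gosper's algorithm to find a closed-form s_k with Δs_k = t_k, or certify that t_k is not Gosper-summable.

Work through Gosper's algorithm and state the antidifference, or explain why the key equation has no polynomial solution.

The ratio is (k + 2)**2/(k + 3)**2.
So A=k**2 + 4*k + 4 and B=k**2 + 6*k + 9, with C=1.
Need (k**2 + 4*k + 4)·f(k+1) − (k**2 + 4*k + 4)·f(k) = 1.
d = 0 from the (2,2,0) case.
f = c0 ⇒ A·f(k+1) − B(k−1)·f(k) − C = -1. The system {-1 = 0} is inconsistent; no antidifference.

not Gosper-summable; s_k does not exist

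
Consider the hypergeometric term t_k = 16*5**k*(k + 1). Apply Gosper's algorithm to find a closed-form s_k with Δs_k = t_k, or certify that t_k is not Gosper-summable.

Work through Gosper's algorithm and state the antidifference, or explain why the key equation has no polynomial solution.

Ratio r(k) = 5*(k + 2)/(k + 1).
A = 5, B = 1, C = k + 1.
Need (5)·f(k+1) − (1)·f(k) = k + 1.
Bound: deg f ≤ 1.
Match coefficients ⇒ f(k) = (4*k - 1)/16.
Then R = B(k−1)f/C = (4*k - 1)/(16*(k + 1)), so s_k = R(k)·t_k = 5**k*(4*k - 1).
s_(k+1) − s_k = 16*5**k*(k + 1) = t_k.

s_k = 5**k*(4*k - 1)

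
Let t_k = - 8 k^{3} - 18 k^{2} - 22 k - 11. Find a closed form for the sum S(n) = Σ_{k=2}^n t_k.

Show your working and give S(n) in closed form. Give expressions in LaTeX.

r(k) = (8*k**3 + 42*k**2 + 82*k + 59)/(8*k**3 + 18*k**2 + 22*k + 11) after simplifying.
Normal form (A,B,C) = (1, 1, k**3 + 9*k**2/4 + 11*k/4 + 11/8).
Set up (1)·f(k+1) − (1)·f(k) − (k**3 + 9*k**2/4 + 11*k/4 + 11/8) = 0.
Degrees (0,0,3) ⇒ d ≤ 4.
Solve for f: f(k) = k*(2*k**3 + 2*k**2 + 4*k + 3)/8 (degree 4 ≤ 4).
So s_k = (B(k−1)f/C)·t_k = (k*(2*k**3 + 2*k**2 + 4*k + 3)/(8*k**3 + 18*k**2 + 22*k + 11))·t_k = k*(-2*k**3 - 2*k**2 - 4*k - 3).
Δs = -8*k**3 - 18*k**2 - 22*k - 11, as required.
Evaluate: s_(n+1) = -2*n**4 - 10*n**3 - 22*n**2 - 25*n - 11; subtract s_(2) = -70 ⇒ S(n) = -2*n**4 - 10*n**3 - 22*n**2 - 25*n + 59.

S(n) = - 2 n^{4} - 10 n^{3} - 22 n^{2} - 25 n + 59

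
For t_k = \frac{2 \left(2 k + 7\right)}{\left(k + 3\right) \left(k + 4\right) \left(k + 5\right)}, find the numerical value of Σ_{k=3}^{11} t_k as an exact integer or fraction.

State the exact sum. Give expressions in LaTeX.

Σ = 191/560

Ratio r(k) = (k + 3)*(2*k + 9)/((k + 6)*(2*k + 7)).
Factor: A=k + 3; B=k + 6; C=k + 7/2.
Key eq: (k + 3)·f(k+1) = (k + 5)·f(k) + (k + 7/2).
deg f ≤ 2 (via 1,1,1).
Solving with deg f ≤ 2: f(k) = k*(13*k + 43)/48.
So s_k = (B(k−1)f/C)·t_k = (k*(k + 5)*(13*k + 43)/(24*(2*k + 7)))·t_k = k*(13*k + 43)/(12*(k + 3)*(k + 4)).
Verify: 2*(2*k + 7)/(k**3 + 12*k**2 + 47*k + 60) matches t_k.
Evaluate s at k=12 and k=3: 199/240 and 41/84; difference 191/560.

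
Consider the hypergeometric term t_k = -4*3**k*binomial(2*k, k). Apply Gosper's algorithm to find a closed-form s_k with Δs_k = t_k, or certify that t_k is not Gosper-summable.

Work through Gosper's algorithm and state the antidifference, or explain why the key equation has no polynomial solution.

none (Gosper's algorithm certifies no s_k)

Ratio r(k) = 6*(2*k + 1)/(k + 1).
So A=12*k + 6 and B=k + 1, with C=1.
Set up (12*k + 6)·f(k+1) − (k)·f(k) − (1) = 0.
d = -1 from the (1,1,0) case.
Bound -1 < 0, so the key equation has no polynomial solution.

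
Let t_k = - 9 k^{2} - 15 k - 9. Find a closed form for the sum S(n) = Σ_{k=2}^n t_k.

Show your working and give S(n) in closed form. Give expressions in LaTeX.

S(n) = - 3 n^{3} - 12 n^{2} - 18 n + 33

r(k) = (3*k**2 + 11*k + 11)/(3*k**2 + 5*k + 3) after simplifying.
So A=1 and B=1, with C=k**2 + 5*k/3 + 1.
Need (1)·f(k+1) − (1)·f(k) = k**2 + 5*k/3 + 1.
d = 3 from the (0,0,2) case.
Solve for f: f(k) = k*(k**2 + k + 1)/3 (degree 3 ≤ 3).
Then R = B(k−1)f/C = k*(k**2 + k + 1)/(3*k**2 + 5*k + 3), so s_k = R(k)·t_k = 3*k*(-k**2 - k - 1).
s_(k+1) − s_k = -9*k**2 - 15*k - 9 = t_k.
Σ_(k=2)^n t_k = s_(n+1) − s_(2) = (-3*n**3 - 12*n**2 - 18*n - 9) − (-42), i.e. -3*n**3 - 12*n**2 - 18*n + 33.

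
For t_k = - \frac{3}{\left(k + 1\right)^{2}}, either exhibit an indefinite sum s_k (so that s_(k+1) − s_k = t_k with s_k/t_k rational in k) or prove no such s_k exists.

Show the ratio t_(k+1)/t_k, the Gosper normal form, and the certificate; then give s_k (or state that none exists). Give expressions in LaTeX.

none (Gosper's algorithm certifies no s_k)

Step 1: r(k) = (k + 1)**2/(k + 2)**2.
Normal form (A,B,C) = (k**2 + 2*k + 1, k**2 + 4*k + 4, 1).
Key eq: (k**2 + 2*k + 1)·f(k+1) = (k**2 + 2*k + 1)·f(k) + (1).
Degrees (2,2,0) ⇒ d ≤ 0.
Put f(k) = c0: A·f(k+1) − B(k−1)·f(k) − C = -1; need -1 = 0 — inconsistent ⇒ no f, not summable.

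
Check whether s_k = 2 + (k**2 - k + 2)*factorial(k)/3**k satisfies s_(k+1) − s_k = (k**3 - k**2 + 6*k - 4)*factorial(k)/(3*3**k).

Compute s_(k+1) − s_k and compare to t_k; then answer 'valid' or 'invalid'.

s_(k+1) = 3**(-k - 1)*(-k + (k + 1)**2 + 1)*factorial(k + 1) + 2
s_(k+1) − s_k = (k**3 - k**2 + 6*k - 4)*factorial(k)/(3*3**k)
(s_(k+1) − s_k) − t_k = 0

Valid — Δs_k = t_k.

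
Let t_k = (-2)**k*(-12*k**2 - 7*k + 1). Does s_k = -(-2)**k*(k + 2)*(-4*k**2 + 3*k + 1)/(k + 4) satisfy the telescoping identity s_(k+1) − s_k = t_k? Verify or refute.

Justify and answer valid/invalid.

s_(k+1) = 2*(-2)**k*k*(-4*k**2 - 17*k - 15)/(k + 5)
s_(k+1) − s_k = (-2)**k*(-12*k**4 - 91*k**3 - 184*k**2 - 83*k + 10)/(k**2 + 9*k + 20)
(s_(k+1) − s_k) − t_k = (-2)**(k + 1)*(-12*k**3 - 59*k**2 - 24*k + 5)/(k**2 + 9*k + 20)

Invalid: residual (-2)**(k + 1)*(-12*k**3 - 59*k**2 - 24*k + 5)/(k**2 + 9*k + 20) ≠ 0.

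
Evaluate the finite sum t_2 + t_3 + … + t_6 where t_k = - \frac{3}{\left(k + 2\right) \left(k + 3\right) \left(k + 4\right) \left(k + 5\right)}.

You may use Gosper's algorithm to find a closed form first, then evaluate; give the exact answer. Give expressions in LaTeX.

Σ = -29/3960

r(k) = (k + 2)/(k + 6) after simplifying.
Factor: A=k + 2; B=k + 6; C=1.
Need (k + 2)·f(k+1) − (k + 5)·f(k) = 1.
From deg A=1, deg B=1, deg C=0: d=3.
Match coefficients ⇒ f(k) = k*(k**2 + 9*k + 26)/72.
Then R = B(k−1)f/C = k*(k + 5)*(k**2 + 9*k + 26)/72, so s_k = R(k)·t_k = k*(-k**2 - 9*k - 26)/(24*(k + 2)*(k + 3)*(k + 4)).
Verify: -3/(k**4 + 14*k**3 + 71*k**2 + 154*k + 120) matches t_k.
Σ_(k=2)^(6) t_k = s_(7) − s_(2) = -161/3960 − (-1/30) = -29/3960.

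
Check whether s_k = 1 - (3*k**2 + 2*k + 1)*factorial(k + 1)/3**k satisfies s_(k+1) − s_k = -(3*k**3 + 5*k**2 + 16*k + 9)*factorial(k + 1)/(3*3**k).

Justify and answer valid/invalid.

s_(k+1) = -3**(-k - 1)*(2*k + 3*(k + 1)**2 + 3)*factorial(k + 2) + 1
s_(k+1) − s_k = -(3*k**3 + 5*k**2 + 16*k + 9)*factorial(k + 1)/(3*3**k)
(s_(k+1) − s_k) − t_k = 0

valid; difference matches t_k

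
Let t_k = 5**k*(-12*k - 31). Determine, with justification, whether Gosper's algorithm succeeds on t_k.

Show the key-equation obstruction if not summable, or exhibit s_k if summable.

Ratio r(k) = 5*(12*k + 43)/(12*k + 31).
Take A(k)=5, B(k)=1, C(k)=k + 31/12.
Solve (5)·f(k+1) − (1)·f(k) = k + 31/12.
Degrees (0,0,1) ⇒ d ≤ 1.
Match coefficients ⇒ f(k) = (3*k + 4)/12.
So s_k = (B(k−1)f/C)·t_k = ((3*k + 4)/(12*k + 31))·t_k = 5**k*(-3*k - 4).
s_(k+1) − s_k = 5**k*(-12*k - 31) = t_k.

Yes. s_k = 5**k*(-3*k - 4).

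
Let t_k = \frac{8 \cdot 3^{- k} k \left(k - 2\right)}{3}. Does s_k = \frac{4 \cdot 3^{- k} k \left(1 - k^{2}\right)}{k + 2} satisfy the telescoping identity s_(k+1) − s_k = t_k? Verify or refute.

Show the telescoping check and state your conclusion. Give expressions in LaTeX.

s_(k+1) = -4*(k + 1)*((k + 1)**2 - 1)/(3*3**k*(k + 3))
s_(k+1) − s_k = 4*k*(2*k**3 + 4*k**2 - 11*k - 13)/(3*3**k*(k**2 + 5*k + 6))
(s_(k+1) − s_k) − t_k = 4*k*(-2*k**2 - 3*k + 11)/(3*3**k*(k**2 + 5*k + 6))

Invalid: residual \frac{4 \cdot 3^{- k} k \left(- 2 k^{2} - 3 k + 11\right)}{3 \left(k^{2} + 5 k + 6\right)} ≠ 0.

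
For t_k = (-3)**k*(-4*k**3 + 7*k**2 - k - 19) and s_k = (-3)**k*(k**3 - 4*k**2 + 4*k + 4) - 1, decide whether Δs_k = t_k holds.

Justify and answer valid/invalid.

s_(k+1) = (-3)**(k + 1)*(4*k + (k + 1)**3 - 4*(k + 1)**2 + 8) - 1
s_(k+1) − s_k = (-3)**k*(-4*k**3 + 7*k**2 - k - 19)
(s_(k+1) − s_k) − t_k = 0

valid; difference matches t_k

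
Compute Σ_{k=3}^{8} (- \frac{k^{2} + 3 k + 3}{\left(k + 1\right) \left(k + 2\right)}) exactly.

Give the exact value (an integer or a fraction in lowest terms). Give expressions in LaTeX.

The ratio is (k + 1)*(3*k + (k + 1)**2 + 6)/((k + 3)*(k**2 + 3*k + 3)).
Normal form (A,B,C) = (k + 1, k + 3, k**2 + 3*k + 3).
Solve (k + 1)·f(k+1) − (k + 2)·f(k) = k**2 + 3*k + 3.
deg f ≤ 2 (via 1,1,2).
A polynomial solution: f(k) = k*(k + 2).
Get s_k = R·t_k = k*(-k - 2)/(k + 1) with R(k) = B(k−1)f(k)/C(k) = k*(k + 2)**2/(k**2 + 3*k + 3).
Check: Δs_k = (-k**2 - 3*k - 3)/(k**2 + 3*k + 2). ✓
Telescoping: Σ = s_(9) − s_(3) = -99/10 − (-15/4) = -123/20.

Σ = -123/20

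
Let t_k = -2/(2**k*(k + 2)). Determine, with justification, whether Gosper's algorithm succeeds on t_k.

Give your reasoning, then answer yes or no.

No; the degree bound rules out any f.

Compute t_(k+1)/t_k: get (k + 2)/(2*(k + 3)).
A = k/2 + 1, B = k + 3, C = 1.
Set up (k/2 + 1)·f(k+1) − (k + 2)·f(k) − (1) = 0.
Bound: deg f ≤ -1.
deg f ≤ -1 is impossible — no certificate.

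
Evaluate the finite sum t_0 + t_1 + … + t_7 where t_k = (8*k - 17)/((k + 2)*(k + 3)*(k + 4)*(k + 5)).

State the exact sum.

Σ = -97/660

Compute t_(k+1)/t_k: get (k + 2)*(8*k - 9)/((k + 6)*(8*k - 17)).
So A=k + 2 and B=k + 6, with C=k - 17/8.
Set up (k + 2)·f(k+1) − (k + 5)·f(k) − (k - 17/8) = 0.
Bound: deg f ≤ 3.
Coefficient equations give f(k) = -k*(k**2 + 9*k + 58)/64.
Get s_k = R·t_k = k*(-k**2 - 9*k - 58)/(8*(k + 2)*(k + 3)*(k + 4)) with R(k) = B(k−1)f(k)/C(k) = -k*(k + 5)*(k**2 + 9*k + 58)/(8*(8*k - 17)).
Check: Δs_k = (8*k - 17)/(k**4 + 14*k**3 + 71*k**2 + 154*k + 120). ✓
Evaluate s at k=8 and k=0: -97/660 and 0; difference -97/660.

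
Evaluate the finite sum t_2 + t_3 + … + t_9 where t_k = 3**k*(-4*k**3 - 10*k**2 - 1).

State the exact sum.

t_(k+1)/t_k = 3*(4*(k + 1)**3 + 10*(k + 1)**2 + 1)/(4*k**3 + 10*k**2 + 1).
Factor: A=3; B=1; C=k**3 + 5*k**2/2 + 1/4.
Solve (3)·f(k+1) − (1)·f(k) = k**3 + 5*k**2/2 + 1/4.
Bound: deg f ≤ 3.
Coefficient equations give f(k) = (k - 1)*(2*k**2 - 2*k + 1)/4.
R(k) = B(k−1)·f(k)/C(k) = (k - 1)*(2*k**2 - 2*k + 1)/(4*k**3 + 10*k**2 + 1); s_k = R·t_k = 3**k*(-2*k**3 + 4*k**2 - 3*k + 1).
Check: Δs_k = 3**k*(-4*k**3 - 10*k**2 - 1). ✓
Evaluate s at k=10 and k=2: -96190821 and -45; difference -96190776.

Σ = -96190776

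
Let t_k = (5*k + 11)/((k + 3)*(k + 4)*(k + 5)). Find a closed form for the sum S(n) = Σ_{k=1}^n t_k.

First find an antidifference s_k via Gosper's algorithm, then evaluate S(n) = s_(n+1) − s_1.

Compute t_(k+1)/t_k: get (k + 3)*(5*k + 16)/((k + 6)*(5*k + 11)).
A = k + 3, B = k + 6, C = k + 11/5.
Solve (k + 3)·f(k+1) − (k + 5)·f(k) = k + 11/5.
Degrees (1,1,1) ⇒ d ≤ 2.
Coefficient equations give f(k) = k*(13*k + 31)/60.
Certificate R = B(k−1)f/C = k*(k + 5)*(13*k + 31)/(12*(5*k + 11)) gives s_k = k*(13*k + 31)/(12*(k + 3)*(k + 4)).
s_(k+1) − s_k = (5*k + 11)/(k**3 + 12*k**2 + 47*k + 60) = t_k.
s_(n+1) = (13*n**2 + 57*n + 44)/(12*(n**2 + 9*n + 20)) and s_(1) = 11/60, so S(n) = n*(9*n + 31)/(10*(n**2 + 9*n + 20)).

S(n) = n*(9*n + 31)/(10*(n**2 + 9*n + 20))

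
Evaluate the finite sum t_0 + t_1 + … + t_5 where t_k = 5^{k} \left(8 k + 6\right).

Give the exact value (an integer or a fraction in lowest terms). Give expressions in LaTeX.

Σ = 171876

Compute t_(k+1)/t_k: get 5*(4*k + 7)/(4*k + 3).
So A=5 and B=1, with C=k + 3/4.
f must satisfy (5)·f(k+1) − (1)·f(k) = k + 3/4.
Bound: deg f ≤ 1.
Solve for f: f(k) = (2*k - 1)/8 (degree 1 ≤ 1).
Certificate R = B(k−1)f/C = (2*k - 1)/(2*(4*k + 3)) gives s_k = 5**k*(2*k - 1).
Δs = 5**k*(8*k + 6), as required.
Σ_(k=0)^(5) t_k = s_(6) − s_(0) = 171875 − (-1) = 171876.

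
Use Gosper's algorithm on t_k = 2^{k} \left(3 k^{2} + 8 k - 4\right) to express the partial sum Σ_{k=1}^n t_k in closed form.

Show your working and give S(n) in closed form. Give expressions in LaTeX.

S(n) = 6 \cdot 2^{n} n^{2} + 4 \cdot 2^{n} n - 6 \cdot 2^{n} + 6

r(k) = 2*(3*k**2 + 14*k + 7)/(3*k**2 + 8*k - 4) after simplifying.
Factor: A=2; B=1; C=k**2 + 8*k/3 - 4/3.
f must satisfy (2)·f(k+1) − (1)·f(k) = k**2 + 8*k/3 - 4/3.
Bound: deg f ≤ 2.
Solve for f: f(k) = (3*k**2 - 4*k - 2)/3 (degree 2 ≤ 2).
So s_k = (B(k−1)f/C)·t_k = ((3*k**2 - 4*k - 2)/(3*k**2 + 8*k - 4))·t_k = 2**k*(3*k**2 - 4*k - 2).
s_(k+1) − s_k = 2**k*(3*k**2 + 8*k - 4) = t_k.
Telescope: S(n) = s_(n+1) − s_(1) = 2**(n + 1)*(3*n**2 + 2*n - 3) − (-6) = 6*2**n*n**2 + 4*2**n*n - 6*2**n + 6.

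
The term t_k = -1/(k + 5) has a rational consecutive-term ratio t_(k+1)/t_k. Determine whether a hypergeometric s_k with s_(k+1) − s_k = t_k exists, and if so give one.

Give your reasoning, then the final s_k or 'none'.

Ratio r(k) = (k + 5)/(k + 6).
A = k + 5, B = k + 6, C = 1.
Set up (k + 5)·f(k+1) − (k + 5)·f(k) − (1) = 0.
d = 0 from the (1,1,0) case.
Put f(k) = c0: A·f(k+1) − B(k−1)·f(k) − C = -1; need -1 = 0 — inconsistent ⇒ no f, not summable.

no hypergeometric antidifference exists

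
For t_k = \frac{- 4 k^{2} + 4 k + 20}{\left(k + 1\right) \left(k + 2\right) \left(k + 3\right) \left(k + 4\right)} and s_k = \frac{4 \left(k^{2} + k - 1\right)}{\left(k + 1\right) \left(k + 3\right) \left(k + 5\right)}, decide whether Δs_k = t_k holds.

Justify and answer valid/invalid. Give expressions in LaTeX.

s_(k+1) = 4*(k + (k + 1)**2)/((k + 2)*(k + 4)*(k + 6))
s_(k+1) − s_k = 4*(-k**4 - 4*k**3 + 13*k**2 + 64*k + 63)/(k**6 + 21*k**5 + 175*k**4 + 735*k**3 + 1624*k**2 + 1764*k + 720)
(s_(k+1) − s_k) − t_k = 12*(2*k**3 + 9*k**2 - 7*k - 29)/(k**6 + 21*k**5 + 175*k**4 + 735*k**3 + 1624*k**2 + 1764*k + 720)

Invalid: residual \frac{12 \left(2 k^{3} + 9 k^{2} - 7 k - 29\right)}{k^{6} + 21 k^{5} + 175 k^{4} + 735 k^{3} + 1624 k^{2} + 1764 k + 720} ≠ 0.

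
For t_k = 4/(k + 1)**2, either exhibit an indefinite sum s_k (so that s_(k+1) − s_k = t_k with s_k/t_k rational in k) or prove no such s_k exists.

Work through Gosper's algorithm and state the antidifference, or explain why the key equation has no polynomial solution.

none — t_k is not Gosper-summable

t_(k+1)/t_k = (k + 1)**2/(k + 2)**2.
A = k**2 + 2*k + 1, B = k**2 + 4*k + 4, C = 1.
f must satisfy (k**2 + 2*k + 1)·f(k+1) − (k**2 + 2*k + 1)·f(k) = 1.
Bound: deg f ≤ 0.
Write f(k) = c0. Then LHS − RHS = -1, requiring -1 = 0: contradictory. No certificate.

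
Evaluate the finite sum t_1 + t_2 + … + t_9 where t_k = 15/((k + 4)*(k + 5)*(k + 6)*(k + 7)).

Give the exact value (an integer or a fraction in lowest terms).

Step 1: r(k) = (k + 4)/(k + 8).
So A=k + 4 and B=k + 8, with C=1.
Need (k + 4)·f(k+1) − (k + 7)·f(k) = 1.
d = 3 from the (1,1,0) case.
Solving with deg f ≤ 3: f(k) = k*(k**2 + 15*k + 74)/360.
Get s_k = R·t_k = k*(k**2 + 15*k + 74)/(24*(k + 4)*(k + 5)*(k + 6)) with R(k) = B(k−1)f(k)/C(k) = k*(k + 7)*(k**2 + 15*k + 74)/360.
Check: Δs_k = 15/(k**4 + 22*k**3 + 179*k**2 + 638*k + 840). ✓
Σ_(k=1)^(9) t_k = s_(10) − s_(1) = 9/224 − (1/56) = 5/224.

Σ = 5/224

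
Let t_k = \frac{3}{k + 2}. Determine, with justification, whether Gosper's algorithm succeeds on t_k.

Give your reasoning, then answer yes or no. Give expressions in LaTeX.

Compute t_(k+1)/t_k: get (k + 2)/(k + 3).
Take A(k)=k + 2, B(k)=k + 3, C(k)=1.
Need (k + 2)·f(k+1) − (k + 2)·f(k) = 1.
d = 0 from the (1,1,0) case.
Write f(k) = c0. Then LHS − RHS = -1, requiring -1 = 0: contradictory. No certificate.

No — the linear system for f has no solution.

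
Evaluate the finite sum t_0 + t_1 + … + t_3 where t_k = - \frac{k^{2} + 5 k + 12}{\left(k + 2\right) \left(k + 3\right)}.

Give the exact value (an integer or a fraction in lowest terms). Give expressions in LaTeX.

Σ = -6

The ratio is (k + 2)*(5*k + (k + 1)**2 + 17)/((k + 4)*(k**2 + 5*k + 12)).
So A=k + 2 and B=k + 4, with C=k**2 + 5*k + 12.
Need (k + 2)·f(k+1) − (k + 3)·f(k) = k**2 + 5*k + 12.
Bound: deg f ≤ 2.
A polynomial solution: f(k) = k*(k + 5).
Get s_k = R·t_k = k*(-k - 5)/(k + 2) with R(k) = B(k−1)f(k)/C(k) = k*(k + 3)*(k + 5)/(k**2 + 5*k + 12).
Check: Δs_k = (-k**2 - 5*k - 12)/(k**2 + 5*k + 6). ✓
Sum = s_(4) − s_(0); s_(4) = -6, s_(0) = 0 ⇒ -6.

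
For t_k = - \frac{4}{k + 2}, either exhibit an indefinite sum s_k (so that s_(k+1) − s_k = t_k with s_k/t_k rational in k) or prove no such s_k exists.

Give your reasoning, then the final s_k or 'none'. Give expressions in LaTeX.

none (Gosper's algorithm certifies no s_k)

Ratio r(k) = (k + 2)/(k + 3).
Take A(k)=k + 2, B(k)=k + 3, C(k)=1.
Set up (k + 2)·f(k+1) − (k + 2)·f(k) − (1) = 0.
Bound: deg f ≤ 0.
f = c0 ⇒ A·f(k+1) − B(k−1)·f(k) − C = -1. The system {-1 = 0} is inconsistent; no antidifference.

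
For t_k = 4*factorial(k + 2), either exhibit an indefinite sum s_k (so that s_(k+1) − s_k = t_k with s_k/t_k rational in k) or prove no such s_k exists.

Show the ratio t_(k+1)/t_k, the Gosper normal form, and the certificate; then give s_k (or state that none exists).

Ratio r(k) = k + 3.
So A=k + 3 and B=1, with C=1.
Solve (k + 3)·f(k+1) − (1)·f(k) = 1.
Bound: deg f ≤ -1.
Negative degree bound (-1): no f exists, t_k not Gosper-summable.

not Gosper-summable; s_k does not exist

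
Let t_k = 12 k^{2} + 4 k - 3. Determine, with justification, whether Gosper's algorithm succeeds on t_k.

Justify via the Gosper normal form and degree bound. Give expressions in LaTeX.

Yes. s_k = k \left(4 k^{2} - 4 k - 3\right).

Compute t_(k+1)/t_k: get (12*k**2 + 28*k + 13)/(12*k**2 + 4*k - 3).
Normal form (A,B,C) = (1, 1, k**2 + k/3 - 1/4).
Need (1)·f(k+1) − (1)·f(k) = k**2 + k/3 - 1/4.
d = 3 from the (0,0,2) case.
A polynomial solution: f(k) = k*(2*k - 3)*(2*k + 1)/12.
R(k) = B(k−1)·f(k)/C(k) = k*(2*k - 3)*(2*k + 1)/(12*k**2 + 4*k - 3); s_k = R·t_k = k*(4*k**2 - 4*k - 3).
Verify: 12*k**2 + 4*k - 3 matches t_k.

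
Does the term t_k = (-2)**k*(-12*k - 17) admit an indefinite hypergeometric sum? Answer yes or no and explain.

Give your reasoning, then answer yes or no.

Yes. s_k = (-2)**k*(4*k + 3).

The ratio is 2*(-12*k - 29)/(12*k + 17).
Normal form (A,B,C) = (-2, 1, k + 17/12).
Need (-2)·f(k+1) − (1)·f(k) = k + 17/12.
d = 1 from the (0,0,1) case.
Match coefficients ⇒ f(k) = -(4*k + 3)/12.
R(k) = B(k−1)·f(k)/C(k) = -(4*k + 3)/(12*k + 17); s_k = R·t_k = (-2)**k*(4*k + 3).
Δs = (-2)**k*(-12*k - 17), as required.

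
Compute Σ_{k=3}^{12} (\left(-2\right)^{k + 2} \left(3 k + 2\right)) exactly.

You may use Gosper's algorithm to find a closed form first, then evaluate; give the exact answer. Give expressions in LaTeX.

Σ = 425888

r(k) = 2*(-3*k - 5)/(3*k + 2) after simplifying.
Normal form (A,B,C) = (-2, 1, k + 2/3).
Solve (-2)·f(k+1) − (1)·f(k) = k + 2/3.
From deg A=0, deg B=0, deg C=1: d=1.
Solving with deg f ≤ 1: f(k) = -k/3.
Get s_k = R·t_k = -(-2)**(k + 2)*k with R(k) = B(k−1)f(k)/C(k) = -k/(3*k + 2).
Verify: (-2)**(k + 2)*(3*k + 2) matches t_k.
Telescoping: Σ = s_(13) − s_(3) = 425984 − (96) = 425888.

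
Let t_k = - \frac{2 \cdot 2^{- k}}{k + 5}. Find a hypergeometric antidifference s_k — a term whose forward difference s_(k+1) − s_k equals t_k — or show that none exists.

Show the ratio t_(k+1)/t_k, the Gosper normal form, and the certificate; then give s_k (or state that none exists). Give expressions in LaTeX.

none (Gosper's algorithm certifies no s_k)

t_(k+1)/t_k = (k + 5)/(2*(k + 6)).
So A=k/2 + 5/2 and B=k + 6, with C=1.
f must satisfy (k/2 + 5/2)·f(k+1) − (k + 5)·f(k) = 1.
d = -1 from the (1,1,0) case.
Negative degree bound (-1): no f exists, t_k not Gosper-summable.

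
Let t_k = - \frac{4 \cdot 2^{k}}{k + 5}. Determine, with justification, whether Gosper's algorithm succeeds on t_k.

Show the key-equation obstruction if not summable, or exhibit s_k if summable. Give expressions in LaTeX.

No — t_k has no hypergeometric antidifference.

Step 1: r(k) = 2*(k + 5)/(k + 6).
Take A(k)=2*k + 10, B(k)=k + 6, C(k)=1.
Key eq: (2*k + 10)·f(k+1) = (k + 5)·f(k) + (1).
Degrees (1,1,0) ⇒ d ≤ -1.
d = -1 < 0 ⇒ no nonzero polynomial f; not summable.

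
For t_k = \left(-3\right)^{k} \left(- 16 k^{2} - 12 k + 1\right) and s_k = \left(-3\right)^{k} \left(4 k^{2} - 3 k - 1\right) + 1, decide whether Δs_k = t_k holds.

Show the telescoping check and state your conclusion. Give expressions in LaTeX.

valid (s_(k+1) − s_k reduces to t_k)

s_(k+1) = (-3)**(k + 1)*(-3*k + 4*(k + 1)**2 - 4) + 1
s_(k+1) − s_k = (-3)**k*(-16*k**2 - 12*k + 1)
(s_(k+1) − s_k) − t_k = 0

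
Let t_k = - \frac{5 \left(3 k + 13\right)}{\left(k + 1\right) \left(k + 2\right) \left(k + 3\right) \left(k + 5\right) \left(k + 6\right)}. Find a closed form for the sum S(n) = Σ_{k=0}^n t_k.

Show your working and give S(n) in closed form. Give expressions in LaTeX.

r(k) = (k + 1)*(k + 5)*(3*k + 16)/((k + 4)*(k + 7)*(3*k + 13)) after simplifying.
So A=k + 1 and B=k + 7, with C=k**2 + 25*k/3 + 52/3.
f must satisfy (k + 1)·f(k+1) − (k + 6)·f(k) = k**2 + 25*k/3 + 52/3.
Bound: deg f ≤ 5.
Coefficient equations give f(k) = k*(k + 3)*(k + 4)*(k**2 + 8*k + 17)/30.
So s_k = (B(k−1)f/C)·t_k = (k*(k + 3)*(k + 6)*(k**2 + 8*k + 17)/(10*(3*k + 13)))·t_k = k*(-k**2 - 8*k - 17)/(2*(k**3 + 8*k**2 + 17*k + 10)).
Verify: 5*(-3*k - 13)/(k**5 + 17*k**4 + 107*k**3 + 307*k**2 + 396*k + 180) matches t_k.
Telescope: S(n) = s_(n+1) − s_(0) = (-n**3 - 11*n**2 - 36*n - 26)/(2*(n**3 + 11*n**2 + 36*n + 36)) − (0) = (-n**3 - 11*n**2 - 36*n - 26)/(2*(n**3 + 11*n**2 + 36*n + 36)).

S(n) = \frac{- n^{3} - 11 n^{2} - 36 n - 26}{2 \left(n^{3} + 11 n^{2} + 36 n + 36\right)}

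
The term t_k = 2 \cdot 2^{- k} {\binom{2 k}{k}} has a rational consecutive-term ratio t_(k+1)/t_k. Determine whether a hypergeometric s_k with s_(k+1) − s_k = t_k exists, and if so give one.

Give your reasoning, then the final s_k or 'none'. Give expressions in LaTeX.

The ratio is (2*k + 1)/(k + 1).
Gosper form: A/B · C(k+1)/C(k) with A=2*k + 1, B=k + 1, C=1.
Solve (2*k + 1)·f(k+1) − (k)·f(k) = 1.
Degrees (1,1,0) ⇒ d ≤ -1.
Bound -1 < 0, so the key equation has no polynomial solution.

no hypergeometric antidifference exists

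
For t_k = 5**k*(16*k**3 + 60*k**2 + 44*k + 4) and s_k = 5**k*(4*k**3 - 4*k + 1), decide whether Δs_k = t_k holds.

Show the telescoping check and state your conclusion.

s_(k+1) = 5**(k + 1)*(-4*k + 4*(k + 1)**3 - 3)
s_(k+1) − s_k = 4*5**k*(-k**3 - 4*k + 5*(k + 1)**3 - 4)
(s_(k+1) − s_k) − t_k = 0

Valid — Δs_k = t_k.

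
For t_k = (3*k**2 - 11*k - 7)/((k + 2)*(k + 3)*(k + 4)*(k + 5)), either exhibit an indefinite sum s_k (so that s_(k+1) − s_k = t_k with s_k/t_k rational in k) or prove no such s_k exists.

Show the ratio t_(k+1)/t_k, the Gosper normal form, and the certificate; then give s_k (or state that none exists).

r(k) = (k + 2)*(11*k - 3*(k + 1)**2 + 18)/((k + 6)*(-3*k**2 + 11*k + 7)) after simplifying.
Gosper form: A/B · C(k+1)/C(k) with A=k + 2, B=k + 6, C=k**2 - 11*k/3 - 7/3.
Key eq: (k + 2)·f(k+1) = (k + 5)·f(k) + (k**2 - 11*k/3 - 7/3).
d = 3 from the (1,1,2) case.
Solve for f: f(k) = k*(k**2 - 63*k - 22)/72 (degree 3 ≤ 3).
So s_k = (B(k−1)f/C)·t_k = (k*(k + 5)*(k**2 - 63*k - 22)/(24*(3*k**2 - 11*k - 7)))·t_k = k*(k**2 - 63*k - 22)/(24*(k + 2)*(k + 3)*(k + 4)).
Verify: (3*k**2 - 11*k - 7)/(k**4 + 14*k**3 + 71*k**2 + 154*k + 120) matches t_k.

s_k = k*(k**2 - 63*k - 22)/(24*(k + 2)*(k + 3)*(k + 4))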